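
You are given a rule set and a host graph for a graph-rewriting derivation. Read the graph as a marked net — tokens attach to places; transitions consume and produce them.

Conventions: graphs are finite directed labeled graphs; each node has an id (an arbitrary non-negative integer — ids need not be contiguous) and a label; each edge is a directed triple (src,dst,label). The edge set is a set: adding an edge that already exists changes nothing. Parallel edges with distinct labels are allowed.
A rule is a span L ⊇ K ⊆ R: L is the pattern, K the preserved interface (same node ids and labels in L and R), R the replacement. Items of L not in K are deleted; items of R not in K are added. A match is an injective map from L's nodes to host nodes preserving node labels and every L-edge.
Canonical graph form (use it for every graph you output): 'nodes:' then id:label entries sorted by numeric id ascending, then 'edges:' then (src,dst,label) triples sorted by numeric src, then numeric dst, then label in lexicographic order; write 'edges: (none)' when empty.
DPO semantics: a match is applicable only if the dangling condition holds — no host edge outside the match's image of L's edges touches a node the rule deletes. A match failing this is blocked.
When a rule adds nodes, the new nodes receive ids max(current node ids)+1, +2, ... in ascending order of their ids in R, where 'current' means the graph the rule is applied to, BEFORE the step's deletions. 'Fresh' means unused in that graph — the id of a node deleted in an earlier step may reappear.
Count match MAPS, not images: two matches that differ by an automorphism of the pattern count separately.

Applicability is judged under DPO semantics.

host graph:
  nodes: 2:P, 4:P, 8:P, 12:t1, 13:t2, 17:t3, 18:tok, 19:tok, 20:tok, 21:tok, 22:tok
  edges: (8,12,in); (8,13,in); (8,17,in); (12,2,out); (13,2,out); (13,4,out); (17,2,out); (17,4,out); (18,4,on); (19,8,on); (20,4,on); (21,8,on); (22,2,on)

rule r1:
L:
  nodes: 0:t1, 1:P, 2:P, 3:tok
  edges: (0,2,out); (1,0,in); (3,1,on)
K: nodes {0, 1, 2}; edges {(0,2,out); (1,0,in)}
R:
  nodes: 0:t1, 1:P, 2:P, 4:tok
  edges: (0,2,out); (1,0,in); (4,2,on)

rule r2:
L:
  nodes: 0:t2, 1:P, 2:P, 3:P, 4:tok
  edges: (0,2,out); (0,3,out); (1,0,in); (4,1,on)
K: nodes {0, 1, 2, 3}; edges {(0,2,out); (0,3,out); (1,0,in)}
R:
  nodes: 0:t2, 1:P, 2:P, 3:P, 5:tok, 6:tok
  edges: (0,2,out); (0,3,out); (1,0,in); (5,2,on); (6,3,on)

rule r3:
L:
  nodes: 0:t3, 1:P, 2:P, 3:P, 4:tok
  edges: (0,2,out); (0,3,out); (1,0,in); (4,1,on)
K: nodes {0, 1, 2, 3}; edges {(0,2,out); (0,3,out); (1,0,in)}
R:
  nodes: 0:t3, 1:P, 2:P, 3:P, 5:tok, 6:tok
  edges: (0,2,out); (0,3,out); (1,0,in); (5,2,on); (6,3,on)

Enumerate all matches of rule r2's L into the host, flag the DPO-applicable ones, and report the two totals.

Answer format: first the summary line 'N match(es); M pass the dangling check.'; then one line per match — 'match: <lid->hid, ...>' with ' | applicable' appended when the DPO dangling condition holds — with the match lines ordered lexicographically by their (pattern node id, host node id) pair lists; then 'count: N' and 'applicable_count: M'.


4 match(es); 4 pass the dangling check.
match: 0->13, 1->8, 2->2, 3->4, 4->19 | applicable
match: 0->13, 1->8, 2->2, 3->4, 4->21 | applicable
match: 0->13, 1->8, 2->4, 3->2, 4->19 | applicable
match: 0->13, 1->8, 2->4, 3->2, 4->21 | applicable
count: 4
applicable_count: 4


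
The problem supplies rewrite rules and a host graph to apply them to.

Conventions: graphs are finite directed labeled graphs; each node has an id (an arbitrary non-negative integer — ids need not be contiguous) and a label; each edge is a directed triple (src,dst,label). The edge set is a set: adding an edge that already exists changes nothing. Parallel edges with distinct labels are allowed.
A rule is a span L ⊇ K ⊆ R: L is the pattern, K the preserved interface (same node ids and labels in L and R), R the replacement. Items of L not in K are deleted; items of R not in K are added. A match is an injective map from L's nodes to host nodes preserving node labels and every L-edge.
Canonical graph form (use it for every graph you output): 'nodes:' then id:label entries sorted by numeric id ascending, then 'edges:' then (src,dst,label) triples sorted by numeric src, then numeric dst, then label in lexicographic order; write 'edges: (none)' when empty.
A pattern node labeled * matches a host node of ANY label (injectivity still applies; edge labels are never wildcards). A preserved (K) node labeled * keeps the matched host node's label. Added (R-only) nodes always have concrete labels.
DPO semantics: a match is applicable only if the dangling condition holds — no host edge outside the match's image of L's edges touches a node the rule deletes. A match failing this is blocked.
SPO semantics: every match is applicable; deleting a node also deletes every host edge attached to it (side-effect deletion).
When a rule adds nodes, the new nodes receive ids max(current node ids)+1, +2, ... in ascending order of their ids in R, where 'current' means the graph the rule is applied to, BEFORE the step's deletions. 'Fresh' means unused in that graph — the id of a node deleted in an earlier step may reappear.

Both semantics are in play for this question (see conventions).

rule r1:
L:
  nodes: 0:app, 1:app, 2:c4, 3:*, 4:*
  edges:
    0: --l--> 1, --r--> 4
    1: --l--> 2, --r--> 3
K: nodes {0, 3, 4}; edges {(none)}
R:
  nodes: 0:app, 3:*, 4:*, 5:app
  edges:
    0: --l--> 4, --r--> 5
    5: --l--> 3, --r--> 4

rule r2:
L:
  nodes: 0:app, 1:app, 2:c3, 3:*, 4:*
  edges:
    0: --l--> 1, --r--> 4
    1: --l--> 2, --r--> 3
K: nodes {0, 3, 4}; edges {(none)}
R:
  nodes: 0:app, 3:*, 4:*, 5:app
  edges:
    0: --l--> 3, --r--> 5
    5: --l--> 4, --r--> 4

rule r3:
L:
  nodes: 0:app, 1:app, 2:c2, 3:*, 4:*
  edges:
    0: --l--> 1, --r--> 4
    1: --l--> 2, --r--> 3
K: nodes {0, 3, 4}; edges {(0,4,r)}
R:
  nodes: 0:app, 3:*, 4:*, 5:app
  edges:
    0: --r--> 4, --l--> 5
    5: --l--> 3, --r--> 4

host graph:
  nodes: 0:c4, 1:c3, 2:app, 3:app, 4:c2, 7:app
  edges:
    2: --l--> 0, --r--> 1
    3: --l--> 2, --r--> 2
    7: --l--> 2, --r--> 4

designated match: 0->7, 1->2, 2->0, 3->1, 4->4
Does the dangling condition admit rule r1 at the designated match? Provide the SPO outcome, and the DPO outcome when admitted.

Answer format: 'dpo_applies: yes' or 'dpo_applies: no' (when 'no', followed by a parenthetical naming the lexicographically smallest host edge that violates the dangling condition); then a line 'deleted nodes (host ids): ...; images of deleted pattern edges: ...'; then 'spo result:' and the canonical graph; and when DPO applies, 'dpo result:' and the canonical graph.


dpo_applies: no
(the rule deletes node 2, which keeps host edge (3,2,l) outside the match image — the dangling condition fails, DPO blocks; SPO proceeds and side-deletes such edges)
deleted nodes (host ids): 0, 2; images of deleted pattern edges: (2,0,l); (2,1,r); (7,2,l); (7,4,r)
spo result:
nodes: 1:c3, 3:app, 4:c2, 7:app, 8:app
edges: (7,4,l); (7,8,r); (8,1,l); (8,4,r)


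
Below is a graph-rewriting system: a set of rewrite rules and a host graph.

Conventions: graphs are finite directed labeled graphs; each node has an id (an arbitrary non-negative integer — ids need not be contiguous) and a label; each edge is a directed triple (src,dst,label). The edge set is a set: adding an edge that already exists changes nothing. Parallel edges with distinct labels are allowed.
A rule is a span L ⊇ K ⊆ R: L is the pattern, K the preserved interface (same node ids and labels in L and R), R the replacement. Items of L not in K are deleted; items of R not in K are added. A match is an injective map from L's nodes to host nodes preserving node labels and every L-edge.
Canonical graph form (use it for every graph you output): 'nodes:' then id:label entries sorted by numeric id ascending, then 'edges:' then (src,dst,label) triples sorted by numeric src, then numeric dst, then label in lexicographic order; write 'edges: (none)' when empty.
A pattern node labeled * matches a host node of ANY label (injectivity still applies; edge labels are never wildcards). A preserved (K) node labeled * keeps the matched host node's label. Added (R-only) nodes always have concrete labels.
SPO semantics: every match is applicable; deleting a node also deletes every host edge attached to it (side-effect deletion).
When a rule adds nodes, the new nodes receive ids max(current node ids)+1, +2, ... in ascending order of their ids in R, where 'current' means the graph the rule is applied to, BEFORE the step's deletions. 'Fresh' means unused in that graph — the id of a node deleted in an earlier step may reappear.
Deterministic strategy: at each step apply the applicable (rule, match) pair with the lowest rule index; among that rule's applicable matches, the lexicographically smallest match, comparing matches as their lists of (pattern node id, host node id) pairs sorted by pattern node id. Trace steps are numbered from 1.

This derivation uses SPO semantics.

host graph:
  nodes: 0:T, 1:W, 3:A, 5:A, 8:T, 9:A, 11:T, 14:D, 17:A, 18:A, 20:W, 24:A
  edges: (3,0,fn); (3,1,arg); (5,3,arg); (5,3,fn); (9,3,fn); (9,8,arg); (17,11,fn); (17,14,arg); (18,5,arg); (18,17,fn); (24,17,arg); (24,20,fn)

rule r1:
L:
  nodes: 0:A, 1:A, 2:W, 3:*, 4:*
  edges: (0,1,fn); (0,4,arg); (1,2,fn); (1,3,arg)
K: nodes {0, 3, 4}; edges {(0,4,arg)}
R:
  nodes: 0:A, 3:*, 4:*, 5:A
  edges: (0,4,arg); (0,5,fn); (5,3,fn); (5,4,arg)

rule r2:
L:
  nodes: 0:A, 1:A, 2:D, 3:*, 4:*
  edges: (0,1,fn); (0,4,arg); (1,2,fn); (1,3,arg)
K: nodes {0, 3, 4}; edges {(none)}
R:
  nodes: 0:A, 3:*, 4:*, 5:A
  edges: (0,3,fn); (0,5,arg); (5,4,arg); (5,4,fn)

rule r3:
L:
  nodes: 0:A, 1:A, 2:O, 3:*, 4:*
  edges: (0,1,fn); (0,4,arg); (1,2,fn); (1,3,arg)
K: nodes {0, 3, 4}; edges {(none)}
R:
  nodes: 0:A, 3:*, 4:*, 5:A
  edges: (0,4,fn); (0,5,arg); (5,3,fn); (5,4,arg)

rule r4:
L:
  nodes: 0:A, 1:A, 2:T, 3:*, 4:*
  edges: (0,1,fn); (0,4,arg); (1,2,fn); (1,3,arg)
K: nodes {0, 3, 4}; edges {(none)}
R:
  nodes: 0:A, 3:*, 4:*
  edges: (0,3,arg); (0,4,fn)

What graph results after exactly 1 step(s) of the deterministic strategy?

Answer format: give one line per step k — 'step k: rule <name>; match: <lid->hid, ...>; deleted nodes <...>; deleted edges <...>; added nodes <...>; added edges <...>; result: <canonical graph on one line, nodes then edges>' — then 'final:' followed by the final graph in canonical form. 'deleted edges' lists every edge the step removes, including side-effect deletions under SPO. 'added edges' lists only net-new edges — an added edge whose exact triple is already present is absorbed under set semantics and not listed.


step 1: rule r4; match: 0->9, 1->3, 2->0, 3->1, 4->8; deleted nodes 0, 3; deleted edges (3,0,fn); (3,1,arg); (5,3,arg); (5,3,fn); (9,3,fn); (9,8,arg); added nodes (none); added edges (9,1,arg); (9,8,fn); result: nodes: 1:W, 5:A, 8:T, 9:A, 11:T, 14:D, 17:A, 18:A, 20:W, 24:A edges: (9,1,arg); (9,8,fn); (17,11,fn); (17,14,arg); (18,5,arg); (18,17,fn); (24,17,arg); (24,20,fn)
final:
nodes: 1:W, 5:A, 8:T, 9:A, 11:T, 14:D, 17:A, 18:A, 20:W, 24:A
edges: (9,1,arg); (9,8,fn); (17,11,fn); (17,14,arg); (18,5,arg); (18,17,fn); (24,17,arg); (24,20,fn)


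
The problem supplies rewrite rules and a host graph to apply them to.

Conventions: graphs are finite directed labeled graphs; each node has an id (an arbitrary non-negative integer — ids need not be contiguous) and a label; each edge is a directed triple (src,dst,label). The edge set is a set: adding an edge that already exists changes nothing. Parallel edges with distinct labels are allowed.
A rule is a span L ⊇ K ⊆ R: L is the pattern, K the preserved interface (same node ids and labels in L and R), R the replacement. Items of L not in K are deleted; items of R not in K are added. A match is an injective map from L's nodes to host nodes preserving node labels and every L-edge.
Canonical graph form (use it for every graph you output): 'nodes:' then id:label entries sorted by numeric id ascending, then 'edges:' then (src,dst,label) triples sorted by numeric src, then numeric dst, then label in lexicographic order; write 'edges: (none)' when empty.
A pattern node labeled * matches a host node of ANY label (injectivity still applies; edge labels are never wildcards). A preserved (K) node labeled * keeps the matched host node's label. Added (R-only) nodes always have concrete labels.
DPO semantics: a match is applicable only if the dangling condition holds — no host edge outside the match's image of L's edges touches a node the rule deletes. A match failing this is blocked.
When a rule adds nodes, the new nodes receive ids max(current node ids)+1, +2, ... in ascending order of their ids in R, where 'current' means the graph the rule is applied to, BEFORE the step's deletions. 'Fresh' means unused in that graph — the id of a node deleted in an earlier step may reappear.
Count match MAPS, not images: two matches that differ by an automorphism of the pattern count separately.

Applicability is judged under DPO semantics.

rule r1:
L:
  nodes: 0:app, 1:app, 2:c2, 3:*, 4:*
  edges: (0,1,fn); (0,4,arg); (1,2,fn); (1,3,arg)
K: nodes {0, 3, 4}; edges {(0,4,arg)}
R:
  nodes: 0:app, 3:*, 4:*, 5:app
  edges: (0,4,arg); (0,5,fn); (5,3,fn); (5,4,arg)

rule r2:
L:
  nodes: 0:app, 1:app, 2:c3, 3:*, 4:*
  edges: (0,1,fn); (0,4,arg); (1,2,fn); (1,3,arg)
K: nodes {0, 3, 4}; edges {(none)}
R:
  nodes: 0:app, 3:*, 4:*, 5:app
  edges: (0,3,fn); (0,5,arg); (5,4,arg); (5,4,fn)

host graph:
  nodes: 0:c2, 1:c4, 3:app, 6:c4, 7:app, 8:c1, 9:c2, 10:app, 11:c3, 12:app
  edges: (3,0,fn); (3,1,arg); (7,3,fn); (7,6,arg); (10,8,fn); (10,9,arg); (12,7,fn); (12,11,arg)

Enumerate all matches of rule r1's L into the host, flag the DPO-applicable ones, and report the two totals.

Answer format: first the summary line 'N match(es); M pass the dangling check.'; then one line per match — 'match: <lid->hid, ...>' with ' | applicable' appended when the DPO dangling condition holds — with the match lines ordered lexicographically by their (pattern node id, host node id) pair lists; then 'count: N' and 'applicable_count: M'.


1 match(es); 1 pass the dangling check.
match: 0->7, 1->3, 2->0, 3->1, 4->6 | applicable
count: 1
applicable_count: 1


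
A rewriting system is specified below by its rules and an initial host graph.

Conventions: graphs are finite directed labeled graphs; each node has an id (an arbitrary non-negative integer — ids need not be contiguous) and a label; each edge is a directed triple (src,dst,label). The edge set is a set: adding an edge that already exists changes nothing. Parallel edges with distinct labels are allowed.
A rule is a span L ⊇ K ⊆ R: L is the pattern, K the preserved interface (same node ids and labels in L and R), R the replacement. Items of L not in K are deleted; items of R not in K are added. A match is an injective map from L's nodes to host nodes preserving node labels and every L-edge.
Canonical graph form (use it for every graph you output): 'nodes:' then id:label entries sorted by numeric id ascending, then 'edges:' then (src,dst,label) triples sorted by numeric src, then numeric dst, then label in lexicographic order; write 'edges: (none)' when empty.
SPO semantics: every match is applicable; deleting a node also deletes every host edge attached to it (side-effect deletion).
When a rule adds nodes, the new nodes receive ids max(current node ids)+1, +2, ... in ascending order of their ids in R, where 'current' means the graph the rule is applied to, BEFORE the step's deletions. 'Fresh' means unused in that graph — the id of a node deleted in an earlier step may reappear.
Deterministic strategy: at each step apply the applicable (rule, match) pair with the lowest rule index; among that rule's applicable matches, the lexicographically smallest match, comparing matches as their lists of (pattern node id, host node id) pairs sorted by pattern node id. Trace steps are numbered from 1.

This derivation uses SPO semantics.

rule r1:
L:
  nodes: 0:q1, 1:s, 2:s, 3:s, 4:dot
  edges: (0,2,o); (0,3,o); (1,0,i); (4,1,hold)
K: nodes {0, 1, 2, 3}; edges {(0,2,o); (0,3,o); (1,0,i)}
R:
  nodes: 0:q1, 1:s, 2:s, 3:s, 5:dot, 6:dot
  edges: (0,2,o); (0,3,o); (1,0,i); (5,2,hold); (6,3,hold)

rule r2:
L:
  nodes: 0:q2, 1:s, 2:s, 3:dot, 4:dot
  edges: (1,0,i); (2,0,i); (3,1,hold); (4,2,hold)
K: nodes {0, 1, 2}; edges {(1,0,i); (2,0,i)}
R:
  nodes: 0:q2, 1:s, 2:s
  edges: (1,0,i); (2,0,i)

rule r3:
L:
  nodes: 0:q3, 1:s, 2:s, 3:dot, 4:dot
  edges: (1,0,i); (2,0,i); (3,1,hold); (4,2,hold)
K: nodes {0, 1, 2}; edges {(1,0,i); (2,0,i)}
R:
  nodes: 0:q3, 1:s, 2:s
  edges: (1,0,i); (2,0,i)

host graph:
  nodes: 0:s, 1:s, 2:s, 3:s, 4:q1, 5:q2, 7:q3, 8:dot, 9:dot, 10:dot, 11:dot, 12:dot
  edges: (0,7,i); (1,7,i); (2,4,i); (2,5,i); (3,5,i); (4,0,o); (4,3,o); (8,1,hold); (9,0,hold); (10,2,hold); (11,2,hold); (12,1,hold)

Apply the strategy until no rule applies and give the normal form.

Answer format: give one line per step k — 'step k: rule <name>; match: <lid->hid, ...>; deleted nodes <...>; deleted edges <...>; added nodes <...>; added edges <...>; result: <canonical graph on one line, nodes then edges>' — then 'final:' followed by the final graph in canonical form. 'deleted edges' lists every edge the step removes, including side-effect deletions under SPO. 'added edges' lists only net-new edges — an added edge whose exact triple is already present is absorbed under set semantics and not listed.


step 1: rule r1; match: 0->4, 1->2, 2->0, 3->3, 4->10; deleted nodes 10; deleted edges (10,2,hold); added nodes 13, 14; added edges (13,0,hold); (14,3,hold); result: nodes: 0:s, 1:s, 2:s, 3:s, 4:q1, 5:q2, 7:q3, 8:dot, 9:dot, 11:dot, 12:dot, 13:dot, 14:dot edges: (0,7,i); (1,7,i); (2,4,i); (2,5,i); (3,5,i); (4,0,o); (4,3,o); (8,1,hold); (9,0,hold); (11,2,hold); (12,1,hold); (13,0,hold); (14,3,hold)
step 2: rule r1; match: 0->4, 1->2, 2->0, 3->3, 4->11; deleted nodes 11; deleted edges (11,2,hold); added nodes 15, 16; added edges (15,0,hold); (16,3,hold); result: nodes: 0:s, 1:s, 2:s, 3:s, 4:q1, 5:q2, 7:q3, 8:dot, 9:dot, 12:dot, 13:dot, 14:dot, 15:dot, 16:dot edges: (0,7,i); (1,7,i); (2,4,i); (2,5,i); (3,5,i); (4,0,o); (4,3,o); (8,1,hold); (9,0,hold); (12,1,hold); (13,0,hold); (14,3,hold); (15,0,hold); (16,3,hold)
step 3: rule r3; match: 0->7, 1->0, 2->1, 3->9, 4->8; deleted nodes 8, 9; deleted edges (8,1,hold); (9,0,hold); added nodes (none); added edges (none); result: nodes: 0:s, 1:s, 2:s, 3:s, 4:q1, 5:q2, 7:q3, 12:dot, 13:dot, 14:dot, 15:dot, 16:dot edges: (0,7,i); (1,7,i); (2,4,i); (2,5,i); (3,5,i); (4,0,o); (4,3,o); (12,1,hold); (13,0,hold); (14,3,hold); (15,0,hold); (16,3,hold)
step 4: rule r3; match: 0->7, 1->0, 2->1, 3->13, 4->12; deleted nodes 12, 13; deleted edges (12,1,hold); (13,0,hold); added nodes (none); added edges (none); result: nodes: 0:s, 1:s, 2:s, 3:s, 4:q1, 5:q2, 7:q3, 14:dot, 15:dot, 16:dot edges: (0,7,i); (1,7,i); (2,4,i); (2,5,i); (3,5,i); (4,0,o); (4,3,o); (14,3,hold); (15,0,hold); (16,3,hold)
final:
nodes: 0:s, 1:s, 2:s, 3:s, 4:q1, 5:q2, 7:q3, 14:dot, 15:dot, 16:dot
edges: (0,7,i); (1,7,i); (2,4,i); (2,5,i); (3,5,i); (4,0,o); (4,3,o); (14,3,hold); (15,0,hold); (16,3,hold)


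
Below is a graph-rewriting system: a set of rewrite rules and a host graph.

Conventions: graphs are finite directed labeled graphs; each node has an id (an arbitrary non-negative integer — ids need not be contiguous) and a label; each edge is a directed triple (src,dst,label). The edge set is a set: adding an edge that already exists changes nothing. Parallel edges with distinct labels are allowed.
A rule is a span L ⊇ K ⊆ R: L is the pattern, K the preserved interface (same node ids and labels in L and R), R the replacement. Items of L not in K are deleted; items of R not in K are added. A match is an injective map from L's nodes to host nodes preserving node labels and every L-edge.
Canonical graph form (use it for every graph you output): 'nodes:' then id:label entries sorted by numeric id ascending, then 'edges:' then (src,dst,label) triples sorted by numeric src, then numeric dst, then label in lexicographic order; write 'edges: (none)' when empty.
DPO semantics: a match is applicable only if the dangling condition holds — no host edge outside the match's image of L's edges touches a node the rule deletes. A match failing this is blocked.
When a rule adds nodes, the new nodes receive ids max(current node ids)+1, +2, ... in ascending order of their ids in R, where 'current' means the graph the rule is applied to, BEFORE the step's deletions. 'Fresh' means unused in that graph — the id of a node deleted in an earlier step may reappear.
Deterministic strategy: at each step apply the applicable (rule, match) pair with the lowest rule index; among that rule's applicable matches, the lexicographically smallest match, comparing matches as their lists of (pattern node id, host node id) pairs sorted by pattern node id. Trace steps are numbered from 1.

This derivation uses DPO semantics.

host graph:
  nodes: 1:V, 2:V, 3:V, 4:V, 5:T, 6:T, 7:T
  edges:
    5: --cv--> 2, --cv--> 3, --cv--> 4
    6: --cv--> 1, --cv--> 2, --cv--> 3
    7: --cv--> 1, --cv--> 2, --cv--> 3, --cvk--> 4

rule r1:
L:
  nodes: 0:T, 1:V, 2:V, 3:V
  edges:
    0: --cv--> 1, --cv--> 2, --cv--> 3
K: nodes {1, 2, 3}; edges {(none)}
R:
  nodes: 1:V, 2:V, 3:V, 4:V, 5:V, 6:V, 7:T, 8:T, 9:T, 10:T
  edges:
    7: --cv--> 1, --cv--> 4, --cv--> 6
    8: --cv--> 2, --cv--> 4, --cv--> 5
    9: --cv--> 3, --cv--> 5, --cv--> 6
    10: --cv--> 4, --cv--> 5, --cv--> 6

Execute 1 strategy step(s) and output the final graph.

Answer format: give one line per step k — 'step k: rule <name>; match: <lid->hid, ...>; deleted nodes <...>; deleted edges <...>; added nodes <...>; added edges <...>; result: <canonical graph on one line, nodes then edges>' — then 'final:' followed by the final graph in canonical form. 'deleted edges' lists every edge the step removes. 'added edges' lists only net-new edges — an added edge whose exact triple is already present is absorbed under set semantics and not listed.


step 1: rule r1; match: 0->5, 1->2, 2->3, 3->4; deleted nodes 5; deleted edges (5,2,cv); (5,3,cv); (5,4,cv); added nodes 8, 9, 10, 11, 12, 13, 14; added edges (11,2,cv); (11,8,cv); (11,10,cv); (12,3,cv); (12,8,cv); (12,9,cv); (13,4,cv); (13,9,cv); (13,10,cv); (14,8,cv); (14,9,cv); (14,10,cv); result: nodes: 1:V, 2:V, 3:V, 4:V, 6:T, 7:T, 8:V, 9:V, 10:V, 11:T, 12:T, 13:T, 14:T edges: (6,1,cv); (6,2,cv); (6,3,cv); (7,1,cv); (7,2,cv); (7,3,cv); (7,4,cvk); (11,2,cv); (11,8,cv); (11,10,cv); (12,3,cv); (12,8,cv); (12,9,cv); (13,4,cv); (13,9,cv); (13,10,cv); (14,8,cv); (14,9,cv); (14,10,cv)
final:
nodes: 1:V, 2:V, 3:V, 4:V, 6:T, 7:T, 8:V, 9:V, 10:V, 11:T, 12:T, 13:T, 14:T
edges: (6,1,cv); (6,2,cv); (6,3,cv); (7,1,cv); (7,2,cv); (7,3,cv); (7,4,cvk); (11,2,cv); (11,8,cv); (11,10,cv); (12,3,cv); (12,8,cv); (12,9,cv); (13,4,cv); (13,9,cv); (13,10,cv); (14,8,cv); (14,9,cv); (14,10,cv)


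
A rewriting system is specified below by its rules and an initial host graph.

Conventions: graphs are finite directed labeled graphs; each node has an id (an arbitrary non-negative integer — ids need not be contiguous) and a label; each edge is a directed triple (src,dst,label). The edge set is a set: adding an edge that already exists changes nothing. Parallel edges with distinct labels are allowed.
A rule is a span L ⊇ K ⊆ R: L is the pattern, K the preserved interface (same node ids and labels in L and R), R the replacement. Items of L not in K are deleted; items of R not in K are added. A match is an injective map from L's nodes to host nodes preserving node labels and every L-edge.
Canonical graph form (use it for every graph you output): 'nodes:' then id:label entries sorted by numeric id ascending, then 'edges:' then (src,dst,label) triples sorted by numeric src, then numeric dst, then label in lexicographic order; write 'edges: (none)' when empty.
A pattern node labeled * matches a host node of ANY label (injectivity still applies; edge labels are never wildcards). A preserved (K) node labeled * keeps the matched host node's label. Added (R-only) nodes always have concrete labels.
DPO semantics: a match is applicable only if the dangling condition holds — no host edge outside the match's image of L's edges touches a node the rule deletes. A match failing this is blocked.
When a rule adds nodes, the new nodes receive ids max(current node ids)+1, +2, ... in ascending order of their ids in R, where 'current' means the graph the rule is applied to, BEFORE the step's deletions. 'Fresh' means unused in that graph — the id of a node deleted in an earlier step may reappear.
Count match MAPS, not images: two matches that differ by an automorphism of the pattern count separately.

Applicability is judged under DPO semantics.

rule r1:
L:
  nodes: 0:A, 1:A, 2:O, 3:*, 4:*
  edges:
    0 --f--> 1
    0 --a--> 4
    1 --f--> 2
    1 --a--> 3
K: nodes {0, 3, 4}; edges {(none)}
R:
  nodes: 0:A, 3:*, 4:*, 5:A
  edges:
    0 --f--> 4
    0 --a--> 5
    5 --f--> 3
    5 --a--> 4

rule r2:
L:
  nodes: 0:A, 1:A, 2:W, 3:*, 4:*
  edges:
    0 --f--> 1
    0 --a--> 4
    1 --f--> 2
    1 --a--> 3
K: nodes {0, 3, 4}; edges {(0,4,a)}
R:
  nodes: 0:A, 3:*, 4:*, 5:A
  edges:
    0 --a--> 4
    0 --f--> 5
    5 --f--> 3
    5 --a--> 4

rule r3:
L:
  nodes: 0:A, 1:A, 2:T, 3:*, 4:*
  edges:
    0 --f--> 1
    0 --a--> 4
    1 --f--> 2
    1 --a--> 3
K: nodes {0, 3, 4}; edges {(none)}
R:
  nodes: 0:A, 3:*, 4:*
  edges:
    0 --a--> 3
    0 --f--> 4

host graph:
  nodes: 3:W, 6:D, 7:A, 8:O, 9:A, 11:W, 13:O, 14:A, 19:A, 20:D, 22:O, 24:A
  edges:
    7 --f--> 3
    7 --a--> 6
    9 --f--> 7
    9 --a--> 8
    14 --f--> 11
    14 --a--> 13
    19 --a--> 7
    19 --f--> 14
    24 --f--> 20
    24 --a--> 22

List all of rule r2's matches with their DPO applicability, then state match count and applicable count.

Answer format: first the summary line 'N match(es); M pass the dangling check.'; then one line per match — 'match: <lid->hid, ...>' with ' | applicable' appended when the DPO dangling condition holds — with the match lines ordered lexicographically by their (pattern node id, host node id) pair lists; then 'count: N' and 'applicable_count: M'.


2 match(es); 1 pass the dangling check.
match: 0->9, 1->7, 2->3, 3->6, 4->8
match: 0->19, 1->14, 2->11, 3->13, 4->7 | applicable
count: 2
applicable_count: 1


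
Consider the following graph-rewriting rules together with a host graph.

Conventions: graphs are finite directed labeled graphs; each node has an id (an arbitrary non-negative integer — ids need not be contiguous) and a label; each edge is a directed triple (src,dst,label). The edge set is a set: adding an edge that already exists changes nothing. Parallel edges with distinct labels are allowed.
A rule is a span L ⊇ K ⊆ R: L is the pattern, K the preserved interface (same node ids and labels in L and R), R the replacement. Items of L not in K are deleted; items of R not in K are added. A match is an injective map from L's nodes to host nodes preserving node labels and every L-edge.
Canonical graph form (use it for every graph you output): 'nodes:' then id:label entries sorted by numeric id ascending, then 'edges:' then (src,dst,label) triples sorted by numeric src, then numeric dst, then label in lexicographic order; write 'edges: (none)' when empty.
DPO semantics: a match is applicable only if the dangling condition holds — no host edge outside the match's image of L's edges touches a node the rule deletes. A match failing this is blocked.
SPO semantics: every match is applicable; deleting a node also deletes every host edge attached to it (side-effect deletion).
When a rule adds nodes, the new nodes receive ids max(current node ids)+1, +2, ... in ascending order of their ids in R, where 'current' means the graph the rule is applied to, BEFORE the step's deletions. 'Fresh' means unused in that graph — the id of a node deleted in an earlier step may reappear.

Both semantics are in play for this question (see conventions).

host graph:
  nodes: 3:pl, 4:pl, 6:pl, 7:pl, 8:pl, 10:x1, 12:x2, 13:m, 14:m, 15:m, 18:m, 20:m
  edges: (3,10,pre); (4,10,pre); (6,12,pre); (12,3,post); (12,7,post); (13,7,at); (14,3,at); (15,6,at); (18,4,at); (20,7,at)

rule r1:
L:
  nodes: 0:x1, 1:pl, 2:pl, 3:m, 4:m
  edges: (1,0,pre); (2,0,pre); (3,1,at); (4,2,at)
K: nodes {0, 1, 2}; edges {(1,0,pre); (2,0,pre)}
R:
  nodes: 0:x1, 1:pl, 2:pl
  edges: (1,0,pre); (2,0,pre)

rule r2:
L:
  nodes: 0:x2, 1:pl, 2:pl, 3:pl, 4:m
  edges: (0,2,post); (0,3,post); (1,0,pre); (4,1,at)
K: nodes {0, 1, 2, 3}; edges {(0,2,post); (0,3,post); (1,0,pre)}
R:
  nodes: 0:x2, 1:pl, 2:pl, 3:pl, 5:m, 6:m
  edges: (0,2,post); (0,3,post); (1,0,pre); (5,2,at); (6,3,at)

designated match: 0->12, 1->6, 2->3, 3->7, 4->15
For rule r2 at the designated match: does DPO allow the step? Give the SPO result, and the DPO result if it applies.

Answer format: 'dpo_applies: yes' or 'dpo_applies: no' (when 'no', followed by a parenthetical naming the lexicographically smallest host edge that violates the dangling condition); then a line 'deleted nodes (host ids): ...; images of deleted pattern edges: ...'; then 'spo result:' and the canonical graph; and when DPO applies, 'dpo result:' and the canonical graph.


dpo_applies: yes
deleted nodes (host ids): 15; images of deleted pattern edges: (15,6,at)
spo result:
nodes: 3:pl, 4:pl, 6:pl, 7:pl, 8:pl, 10:x1, 12:x2, 13:m, 14:m, 18:m, 20:m, 21:m, 22:m
edges: (3,10,pre); (4,10,pre); (6,12,pre); (12,3,post); (12,7,post); (13,7,at); (14,3,at); (18,4,at); (20,7,at); (21,3,at); (22,7,at)
dpo result:
nodes: 3:pl, 4:pl, 6:pl, 7:pl, 8:pl, 10:x1, 12:x2, 13:m, 14:m, 18:m, 20:m, 21:m, 22:m
edges: (3,10,pre); (4,10,pre); (6,12,pre); (12,3,post); (12,7,post); (13,7,at); (14,3,at); (18,4,at); (20,7,at); (21,3,at); (22,7,at)


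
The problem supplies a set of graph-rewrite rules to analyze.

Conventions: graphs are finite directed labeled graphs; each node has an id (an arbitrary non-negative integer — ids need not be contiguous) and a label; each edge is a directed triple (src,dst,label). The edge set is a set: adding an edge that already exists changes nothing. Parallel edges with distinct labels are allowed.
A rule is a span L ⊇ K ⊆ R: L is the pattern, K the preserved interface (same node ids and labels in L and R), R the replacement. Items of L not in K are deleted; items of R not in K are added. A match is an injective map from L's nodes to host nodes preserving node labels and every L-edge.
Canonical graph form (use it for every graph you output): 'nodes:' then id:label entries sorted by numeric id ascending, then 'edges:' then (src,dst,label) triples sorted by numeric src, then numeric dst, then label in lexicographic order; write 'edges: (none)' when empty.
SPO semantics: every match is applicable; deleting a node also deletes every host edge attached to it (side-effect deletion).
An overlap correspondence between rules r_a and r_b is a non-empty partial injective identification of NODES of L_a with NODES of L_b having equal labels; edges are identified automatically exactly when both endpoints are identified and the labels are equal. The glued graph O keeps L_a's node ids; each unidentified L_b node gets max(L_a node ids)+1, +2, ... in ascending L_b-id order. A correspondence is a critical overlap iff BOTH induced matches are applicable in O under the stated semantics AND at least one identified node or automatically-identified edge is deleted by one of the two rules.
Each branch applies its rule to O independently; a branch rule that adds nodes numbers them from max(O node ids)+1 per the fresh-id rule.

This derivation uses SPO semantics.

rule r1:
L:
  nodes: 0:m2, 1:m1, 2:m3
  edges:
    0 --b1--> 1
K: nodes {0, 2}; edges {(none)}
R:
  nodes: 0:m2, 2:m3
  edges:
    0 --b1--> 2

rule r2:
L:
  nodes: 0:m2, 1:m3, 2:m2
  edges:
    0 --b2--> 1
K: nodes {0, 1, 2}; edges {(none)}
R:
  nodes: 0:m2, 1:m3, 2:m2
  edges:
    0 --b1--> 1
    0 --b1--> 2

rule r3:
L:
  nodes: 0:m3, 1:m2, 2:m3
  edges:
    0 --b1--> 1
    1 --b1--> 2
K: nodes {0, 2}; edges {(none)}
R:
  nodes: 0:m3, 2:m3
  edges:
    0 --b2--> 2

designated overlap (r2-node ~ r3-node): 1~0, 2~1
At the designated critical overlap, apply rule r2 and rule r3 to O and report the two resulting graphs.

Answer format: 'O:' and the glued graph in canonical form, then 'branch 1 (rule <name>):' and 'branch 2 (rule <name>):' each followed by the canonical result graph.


O:
nodes: 0:m2, 1:m3, 2:m2, 3:m3
edges: (0,1,b2); (1,2,b1); (2,3,b1)
branch 1 (rule r2):
nodes: 0:m2, 1:m3, 2:m2, 3:m3
edges: (0,1,b1); (0,2,b1); (1,2,b1); (2,3,b1)
branch 2 (rule r3):
nodes: 0:m2, 1:m3, 3:m3
edges: (0,1,b2); (1,3,b2)


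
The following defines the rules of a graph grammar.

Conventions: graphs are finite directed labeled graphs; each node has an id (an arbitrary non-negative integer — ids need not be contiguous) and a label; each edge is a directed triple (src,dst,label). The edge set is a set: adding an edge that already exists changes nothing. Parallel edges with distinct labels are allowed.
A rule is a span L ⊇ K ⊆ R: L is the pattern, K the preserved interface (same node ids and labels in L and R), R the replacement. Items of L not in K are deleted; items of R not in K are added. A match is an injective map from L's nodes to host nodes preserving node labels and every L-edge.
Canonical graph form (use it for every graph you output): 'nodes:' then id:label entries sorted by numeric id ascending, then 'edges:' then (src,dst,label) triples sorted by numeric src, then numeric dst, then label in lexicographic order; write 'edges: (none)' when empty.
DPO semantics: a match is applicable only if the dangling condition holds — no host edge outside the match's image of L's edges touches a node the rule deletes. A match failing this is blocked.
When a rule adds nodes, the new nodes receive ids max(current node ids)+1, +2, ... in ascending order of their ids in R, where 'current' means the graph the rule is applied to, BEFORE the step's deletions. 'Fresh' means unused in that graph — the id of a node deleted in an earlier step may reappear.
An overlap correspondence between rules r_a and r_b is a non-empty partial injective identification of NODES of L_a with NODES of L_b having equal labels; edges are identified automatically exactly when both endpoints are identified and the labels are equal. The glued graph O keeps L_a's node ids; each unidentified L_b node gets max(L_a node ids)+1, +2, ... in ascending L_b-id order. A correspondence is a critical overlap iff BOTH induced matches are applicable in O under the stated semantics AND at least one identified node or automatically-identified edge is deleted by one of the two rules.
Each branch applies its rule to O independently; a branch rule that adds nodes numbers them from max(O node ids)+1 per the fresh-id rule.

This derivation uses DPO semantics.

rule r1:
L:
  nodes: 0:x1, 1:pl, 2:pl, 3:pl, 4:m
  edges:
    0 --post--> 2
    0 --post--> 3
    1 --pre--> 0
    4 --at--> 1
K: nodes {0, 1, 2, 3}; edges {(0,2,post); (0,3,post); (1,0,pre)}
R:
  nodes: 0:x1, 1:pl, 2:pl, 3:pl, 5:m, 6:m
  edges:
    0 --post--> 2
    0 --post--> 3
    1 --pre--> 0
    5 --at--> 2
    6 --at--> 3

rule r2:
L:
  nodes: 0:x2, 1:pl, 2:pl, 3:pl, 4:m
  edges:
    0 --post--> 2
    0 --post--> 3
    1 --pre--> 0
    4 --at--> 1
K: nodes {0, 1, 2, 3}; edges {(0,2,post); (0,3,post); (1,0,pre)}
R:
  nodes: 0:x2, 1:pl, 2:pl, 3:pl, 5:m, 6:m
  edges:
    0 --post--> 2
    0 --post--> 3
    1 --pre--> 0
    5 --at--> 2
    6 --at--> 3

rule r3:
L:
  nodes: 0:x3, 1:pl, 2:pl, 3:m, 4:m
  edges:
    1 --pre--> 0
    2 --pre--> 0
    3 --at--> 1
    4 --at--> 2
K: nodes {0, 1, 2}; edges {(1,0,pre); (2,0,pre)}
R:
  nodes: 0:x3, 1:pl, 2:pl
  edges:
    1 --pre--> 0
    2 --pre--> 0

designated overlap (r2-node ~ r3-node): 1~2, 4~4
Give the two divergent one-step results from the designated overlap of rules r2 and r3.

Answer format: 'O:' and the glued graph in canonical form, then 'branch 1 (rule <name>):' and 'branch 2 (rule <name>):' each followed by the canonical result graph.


O:
nodes: 0:x2, 1:pl, 2:pl, 3:pl, 4:m, 5:x3, 6:pl, 7:m
edges: (0,2,post); (0,3,post); (1,0,pre); (1,5,pre); (4,1,at); (6,5,pre); (7,6,at)
branch 1 (rule r2):
nodes: 0:x2, 1:pl, 2:pl, 3:pl, 5:x3, 6:pl, 7:m, 8:m, 9:m
edges: (0,2,post); (0,3,post); (1,0,pre); (1,5,pre); (6,5,pre); (7,6,at); (8,2,at); (9,3,at)
branch 2 (rule r3):
nodes: 0:x2, 1:pl, 2:pl, 3:pl, 5:x3, 6:pl
edges: (0,2,post); (0,3,post); (1,0,pre); (1,5,pre); (6,5,pre)


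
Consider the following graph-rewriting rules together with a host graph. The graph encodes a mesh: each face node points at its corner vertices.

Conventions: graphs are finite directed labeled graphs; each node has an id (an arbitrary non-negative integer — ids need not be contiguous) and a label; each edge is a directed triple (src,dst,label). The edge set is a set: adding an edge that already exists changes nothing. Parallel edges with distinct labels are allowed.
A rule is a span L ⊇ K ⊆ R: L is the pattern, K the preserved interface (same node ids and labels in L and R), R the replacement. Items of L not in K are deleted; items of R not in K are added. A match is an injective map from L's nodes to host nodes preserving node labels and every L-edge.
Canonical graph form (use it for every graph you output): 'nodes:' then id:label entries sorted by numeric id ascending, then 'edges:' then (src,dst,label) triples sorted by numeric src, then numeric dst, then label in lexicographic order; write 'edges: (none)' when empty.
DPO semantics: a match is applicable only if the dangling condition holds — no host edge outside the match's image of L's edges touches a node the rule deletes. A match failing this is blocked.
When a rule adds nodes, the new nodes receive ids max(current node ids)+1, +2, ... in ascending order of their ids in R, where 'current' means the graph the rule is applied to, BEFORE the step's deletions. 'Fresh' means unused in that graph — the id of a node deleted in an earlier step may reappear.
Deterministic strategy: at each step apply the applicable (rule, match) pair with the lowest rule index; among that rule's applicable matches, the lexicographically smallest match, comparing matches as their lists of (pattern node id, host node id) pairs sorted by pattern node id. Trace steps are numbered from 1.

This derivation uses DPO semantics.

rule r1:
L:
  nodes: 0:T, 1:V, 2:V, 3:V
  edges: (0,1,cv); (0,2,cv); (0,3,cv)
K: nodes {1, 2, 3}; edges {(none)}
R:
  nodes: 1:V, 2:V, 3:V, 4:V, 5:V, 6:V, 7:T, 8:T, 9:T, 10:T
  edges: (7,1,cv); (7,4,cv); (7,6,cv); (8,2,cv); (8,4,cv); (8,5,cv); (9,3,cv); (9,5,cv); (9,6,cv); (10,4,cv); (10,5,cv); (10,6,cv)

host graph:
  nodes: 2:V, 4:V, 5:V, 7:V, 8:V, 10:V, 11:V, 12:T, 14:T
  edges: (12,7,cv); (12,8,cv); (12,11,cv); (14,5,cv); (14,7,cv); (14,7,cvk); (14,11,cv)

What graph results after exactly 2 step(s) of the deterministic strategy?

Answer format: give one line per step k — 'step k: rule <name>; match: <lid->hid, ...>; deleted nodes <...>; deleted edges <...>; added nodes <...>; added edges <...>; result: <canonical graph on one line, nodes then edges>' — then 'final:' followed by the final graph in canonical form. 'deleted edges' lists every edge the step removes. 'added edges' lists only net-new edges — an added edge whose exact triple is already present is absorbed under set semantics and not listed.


step 1: rule r1; match: 0->12, 1->7, 2->8, 3->11; deleted nodes 12; deleted edges (12,7,cv); (12,8,cv); (12,11,cv); added nodes 15, 16, 17, 18, 19, 20, 21; added edges (18,7,cv); (18,15,cv); (18,17,cv); (19,8,cv); (19,15,cv); (19,16,cv); (20,11,cv); (20,16,cv); (20,17,cv); (21,15,cv); (21,16,cv); (21,17,cv); result: nodes: 2:V, 4:V, 5:V, 7:V, 8:V, 10:V, 11:V, 14:T, 15:V, 16:V, 17:V, 18:T, 19:T, 20:T, 21:T edges: (14,5,cv); (14,7,cv); (14,7,cvk); (14,11,cv); (18,7,cv); (18,15,cv); (18,17,cv); (19,8,cv); (19,15,cv); (19,16,cv); (20,11,cv); (20,16,cv); (20,17,cv); (21,15,cv); (21,16,cv); (21,17,cv)
step 2: rule r1; match: 0->18, 1->7, 2->15, 3->17; deleted nodes 18; deleted edges (18,7,cv); (18,15,cv); (18,17,cv); added nodes 22, 23, 24, 25, 26, 27, 28; added edges (25,7,cv); (25,22,cv); (25,24,cv); (26,15,cv); (26,22,cv); (26,23,cv); (27,17,cv); (27,23,cv); (27,24,cv); (28,22,cv); (28,23,cv); (28,24,cv); result: nodes: 2:V, 4:V, 5:V, 7:V, 8:V, 10:V, 11:V, 14:T, 15:V, 16:V, 17:V, 19:T, 20:T, 21:T, 22:V, 23:V, 24:V, 25:T, 26:T, 27:T, 28:T edges: (14,5,cv); (14,7,cv); (14,7,cvk); (14,11,cv); (19,8,cv); (19,15,cv); (19,16,cv); (20,11,cv); (20,16,cv); (20,17,cv); (21,15,cv); (21,16,cv); (21,17,cv); (25,7,cv); (25,22,cv); (25,24,cv); (26,15,cv); (26,22,cv); (26,23,cv); (27,17,cv); (27,23,cv); (27,24,cv); (28,22,cv); (28,23,cv); (28,24,cv)
final:
nodes: 2:V, 4:V, 5:V, 7:V, 8:V, 10:V, 11:V, 14:T, 15:V, 16:V, 17:V, 19:T, 20:T, 21:T, 22:V, 23:V, 24:V, 25:T, 26:T, 27:T, 28:T
edges: (14,5,cv); (14,7,cv); (14,7,cvk); (14,11,cv); (19,8,cv); (19,15,cv); (19,16,cv); (20,11,cv); (20,16,cv); (20,17,cv); (21,15,cv); (21,16,cv); (21,17,cv); (25,7,cv); (25,22,cv); (25,24,cv); (26,15,cv); (26,22,cv); (26,23,cv); (27,17,cv); (27,23,cv); (27,24,cv); (28,22,cv); (28,23,cv); (28,24,cv)
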